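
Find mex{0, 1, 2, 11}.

The values 0, 1, 2 are all present; 3 is the first non-negative integer missing from the set.

3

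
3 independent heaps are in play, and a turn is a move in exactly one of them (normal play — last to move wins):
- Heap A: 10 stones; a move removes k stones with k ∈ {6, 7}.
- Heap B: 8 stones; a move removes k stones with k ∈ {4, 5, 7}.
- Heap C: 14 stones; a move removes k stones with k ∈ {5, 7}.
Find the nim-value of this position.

Build the Grundy sequence for heap A with g(k) = mex{g(k−s) : s ∈ {6, 7}, s ≤ k}:
k:     0  1  2  3  4  5  6  7  8  9 10
g(k):  0  0  0  0  0  0  1  1  1  1  1
So g(10) = 1.
Build the Grundy sequence for heap B with g(k) = mex{g(k−s) : s ∈ {4, 5, 7}, s ≤ k}:
g(0) = mex{} = 0
g(1) = mex{} = 0
g(2) = mex{} = 0
g(3) = mex{} = 0
g(4) = mex{0} = 1
g(5) = mex{0} = 1
g(6) = mex{0} = 1
g(7) = mex{0} = 1
g(8) = mex{0,1} = 2
So g(8) = 2.
Grundy values for heap C (subtraction set {5, 7}):
k:     0  1  2  3  4  5  6  7  8  9 10 11 12 13 14
g(k):  0  0  0  0  0  1  1  1  1  1  2  2  0  0  0
So g(14) = 0.
By the Sprague-Grundy theorem, the Grundy value of a sum of independent games is the XOR of the component values.
Combined value = 1 ⊕ 2 ⊕ 0 = 3.

3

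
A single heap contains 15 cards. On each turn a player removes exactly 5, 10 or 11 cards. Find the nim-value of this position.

Grundy values for subtraction set {5, 10, 11}:
k:     0  1  2  3  4  5  6  7  8  9 10 11 12 13 14 15
g(k):  0  0  0  0  0  1  1  1  1  1  2  2  2  2  2  3
So g(15) = 3.

3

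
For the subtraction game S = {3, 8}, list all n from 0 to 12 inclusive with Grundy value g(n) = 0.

0, 1, 2, 6, 7, 11, 12

Grundy values for subtraction set {3, 8}:
k:     0  1  2  3  4  5  6  7  8  9 10 11 12
g(k):  0  0  0  1  1  1  0  0  2  1  1  0  0
The P-positions (g = 0) in 0..12 are 0, 1, 2, 6, 7, 11, 12.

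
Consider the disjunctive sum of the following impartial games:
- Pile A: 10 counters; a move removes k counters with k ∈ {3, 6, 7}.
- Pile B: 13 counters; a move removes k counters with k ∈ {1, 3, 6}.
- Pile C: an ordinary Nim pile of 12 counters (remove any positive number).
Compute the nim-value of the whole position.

12

For pile A, compute g(0), g(1), … with moves {3, 6, 7}:
g(0) = mex{} = 0
g(1) = mex{} = 0
g(2) = mex{} = 0
g(3) = mex{0} = 1
g(4) = mex{0} = 1
g(5) = mex{0} = 1
g(6) = mex{0,1} = 2
g(7) = mex{0,1} = 2
g(8) = mex{0,1} = 2
g(9) = mex{0,1,2} = 3
g(10) = mex{1,2} = 0
So g(10) = 0.
Build the Grundy sequence for pile B with g(k) = mex{g(k−s) : s ∈ {1, 3, 6}, s ≤ k}:
g(0) = mex{} = 0
g(1) = mex{0} = 1
g(2) = mex{1} = 0
g(3) = mex{0} = 1
g(4) = mex{1} = 0
g(5) = mex{0} = 1
g(6) = mex{0,1} = 2
g(7) = mex{0,1,2} = 3
g(8) = mex{0,1,3} = 2
g(9) = mex{1,2} = 0
g(10) = mex{0,3} = 1
g(11) = mex{1,2} = 0
g(12) = mex{0,2} = 1
g(13) = mex{1,3} = 0
So g(13) = 0.
Pile C is a plain Nim pile of size 12, so its Grundy value is 12.
The value of a disjunctive sum is the nim-sum of the parts.
Combined value = 0 ⊕ 0 ⊕ 12 = 12.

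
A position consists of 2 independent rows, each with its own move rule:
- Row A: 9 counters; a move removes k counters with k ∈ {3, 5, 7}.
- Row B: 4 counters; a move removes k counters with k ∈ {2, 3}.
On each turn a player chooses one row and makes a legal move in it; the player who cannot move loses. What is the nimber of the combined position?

For row A, compute g(0), g(1), … with moves {3, 5, 7}:
k:     0  1  2  3  4  5  6  7  8  9
g(k):  0  0  0  1  1  1  2  2  2  3
So g(9) = 3.
Grundy values for row B (subtraction set {2, 3}):
g(0) = mex{} = 0
g(1) = mex{} = 0
g(2) = mex{0} = 1
g(3) = mex{0} = 1
g(4) = mex{0,1} = 2
So g(4) = 2.
By the Sprague-Grundy theorem, the Grundy value of a sum of independent games is the XOR of the component values.
Combined value = 3 ⊕ 2 = 1.

1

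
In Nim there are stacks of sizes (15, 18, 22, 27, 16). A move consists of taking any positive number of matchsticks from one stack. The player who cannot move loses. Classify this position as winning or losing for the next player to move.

Losing position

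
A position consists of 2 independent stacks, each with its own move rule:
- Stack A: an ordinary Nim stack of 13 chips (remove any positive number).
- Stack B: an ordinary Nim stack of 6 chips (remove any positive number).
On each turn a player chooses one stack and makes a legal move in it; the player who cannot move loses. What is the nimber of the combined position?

Stack A is a plain Nim stack of size 13, so its Grundy value is 13.
Stack B is a plain Nim stack of size 6, so its Grundy value is 6.
By the Sprague-Grundy theorem, the Grundy value of a sum of independent games is the XOR of the component values.
Combined value = 13 XOR 6 = 11.

11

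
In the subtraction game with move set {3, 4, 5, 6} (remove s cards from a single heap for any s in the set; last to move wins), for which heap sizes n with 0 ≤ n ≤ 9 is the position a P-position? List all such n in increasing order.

Build the Grundy sequence with g(k) = mex{g(k−s) : s ∈ {3, 4, 5, 6}, s ≤ k}:
g(0) = mex{} = 0
g(1) = mex{} = 0
g(2) = mex{} = 0
g(3) = mex{0} = 1
g(4) = mex{0} = 1
g(5) = mex{0} = 1
g(6) = mex{0,1} = 2
g(7) = mex{0,1} = 2
g(8) = mex{0,1} = 2
g(9) = mex{1,2} = 0
The P-positions (g = 0) in 0..9 are 0, 1, 2, 9.

0, 1, 2, 9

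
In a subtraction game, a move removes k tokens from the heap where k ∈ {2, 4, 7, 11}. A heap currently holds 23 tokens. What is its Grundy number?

0

Build the Grundy sequence with g(k) = mex{g(k−s) : s ∈ {2, 4, 7, 11}, s ≤ k}:
k:     0  1  2  3  4  5  6  7  8  9 10 11 12 13 14 15 16 17 18 19 20 21 22 23
g(k):  0  0  1  1  2  2  0  3  1  0  2  1  3  2  0  0  1  1  2  2  3  3  4  0
So g(23) = 0.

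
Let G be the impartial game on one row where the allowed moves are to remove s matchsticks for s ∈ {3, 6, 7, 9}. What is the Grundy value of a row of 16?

Compute g(0), g(1), … for moves {3, 6, 7, 9}:
k:     0  1  2  3  4  5  6  7  8  9 10 11 12 13 14 15 16
g(k):  0  0  0  1  1  1  2  2  2  3  3  3  0  0  0  1  1
So g(16) = 1.

1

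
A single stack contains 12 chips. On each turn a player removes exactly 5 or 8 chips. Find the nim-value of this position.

2

Grundy values for subtraction set {5, 8}:
k:     0  1  2  3  4  5  6  7  8  9 10 11 12
g(k):  0  0  0  0  0  1  1  1  1  1  2  2  2
So g(12) = 2.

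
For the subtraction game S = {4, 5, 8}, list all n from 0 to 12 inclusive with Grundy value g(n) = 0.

0, 1, 2, 3, 12

Grundy values for subtraction set {4, 5, 8}:
g(0) = mex{} = 0
g(1) = mex{} = 0
g(2) = mex{} = 0
g(3) = mex{} = 0
g(4) = mex{0} = 1
g(5) = mex{0} = 1
g(6) = mex{0} = 1
g(7) = mex{0} = 1
g(8) = mex{0,1} = 2
g(9) = mex{0,1} = 2
g(10) = mex{0,1} = 2
g(11) = mex{0,1} = 2
g(12) = mex{1,2} = 0
The P-positions (g = 0) in 0..12 are 0, 1, 2, 3, 12.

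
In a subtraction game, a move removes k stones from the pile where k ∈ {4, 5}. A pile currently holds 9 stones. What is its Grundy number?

0

Grundy values for subtraction set {4, 5}:
k:     0  1  2  3  4  5  6  7  8  9
g(k):  0  0  0  0  1  1  1  1  2  0
So g(9) = 0.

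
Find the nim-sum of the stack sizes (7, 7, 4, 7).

3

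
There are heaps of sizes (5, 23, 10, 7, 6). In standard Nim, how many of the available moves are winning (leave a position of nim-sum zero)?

Nim-sum: 5 XOR 23 XOR 10 XOR 7 XOR 6 = 25.
The overall nim-sum is X = 25. A heap of size p has a winning move iff p XOR X < p (reduce it to p XOR X).
  5: 5 XOR 25 = 28 ≥ 5 — no move.
  23: 23 XOR 25 = 14 < 23 — winning move (to 14).
  10: 10 XOR 25 = 19 ≥ 10 — no move.
  7: 7 XOR 25 = 30 ≥ 7 — no move.
  6: 6 XOR 25 = 31 ≥ 6 — no move.
That gives 1 winning move.

1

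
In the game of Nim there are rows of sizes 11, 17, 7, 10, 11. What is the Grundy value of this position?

28

Bitwise XOR of the heap sizes:
  01011  (11)
  10001  (17)
  00111  (7)
  01010  (10)
  01011  (11)
  -----
  11100  (28)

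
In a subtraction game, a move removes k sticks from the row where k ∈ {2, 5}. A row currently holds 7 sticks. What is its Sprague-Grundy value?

0

Compute g(0), g(1), … for moves {2, 5}:
g(0) = mex{} = 0
g(1) = mex{} = 0
g(2) = mex{0} = 1
g(3) = mex{0} = 1
g(4) = mex{1} = 0
g(5) = mex{0,1} = 2
g(6) = mex{0} = 1
g(7) = mex{1,2} = 0
So g(7) = 0.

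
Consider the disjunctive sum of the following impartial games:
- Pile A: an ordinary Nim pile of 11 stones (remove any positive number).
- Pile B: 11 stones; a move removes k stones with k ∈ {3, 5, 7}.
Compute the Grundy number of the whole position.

11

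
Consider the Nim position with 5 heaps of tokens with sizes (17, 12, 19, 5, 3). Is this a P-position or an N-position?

N-position

Nim-sum: 17 ⊕ 12 ⊕ 19 ⊕ 5 ⊕ 3 = 8.
The nim-sum is 8 ≠ 0, so this is an N-position: the player to move can win.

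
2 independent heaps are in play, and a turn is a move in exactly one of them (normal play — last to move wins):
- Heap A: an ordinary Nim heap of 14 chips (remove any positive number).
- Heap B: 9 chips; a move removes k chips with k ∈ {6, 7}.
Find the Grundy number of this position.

15

Heap A is a plain Nim heap of size 14, so its Grundy value is 14.
Build the Grundy sequence for heap B with g(k) = mex{g(k−s) : s ∈ {6, 7}, s ≤ k}:
g(0) = mex{} = 0
g(1) = mex{} = 0
g(2) = mex{} = 0
g(3) = mex{} = 0
g(4) = mex{} = 0
g(5) = mex{} = 0
g(6) = mex{0} = 1
g(7) = mex{0} = 1
g(8) = mex{0} = 1
g(9) = mex{0} = 1
So g(9) = 1.
The value of a disjunctive sum is the nim-sum of the parts.
Combined value = 14 XOR 1 = 15.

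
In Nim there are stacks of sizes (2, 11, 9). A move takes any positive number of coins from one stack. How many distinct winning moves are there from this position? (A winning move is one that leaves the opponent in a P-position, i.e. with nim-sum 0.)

0

Compute the nim-sum pairwise:
2 ⊕ 11 = 9
9 ⊕ 9 = 0
The nim-sum is already 0, so every move leaves a nonzero nim-sum — there are no winning moves.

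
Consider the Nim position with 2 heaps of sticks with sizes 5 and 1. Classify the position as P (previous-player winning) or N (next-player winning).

N-position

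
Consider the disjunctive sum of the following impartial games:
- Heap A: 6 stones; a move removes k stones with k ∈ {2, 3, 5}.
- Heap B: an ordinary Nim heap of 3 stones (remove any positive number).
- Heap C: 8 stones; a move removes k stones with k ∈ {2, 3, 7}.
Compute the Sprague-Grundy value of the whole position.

1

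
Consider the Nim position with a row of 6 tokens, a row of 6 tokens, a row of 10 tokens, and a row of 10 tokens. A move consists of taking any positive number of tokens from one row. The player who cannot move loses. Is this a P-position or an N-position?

P-position

Compute the nim-sum pairwise:
6 ^ 6 = 0
0 ^ 10 = 10
10 ^ 10 = 0
The nim-sum is 0, so this is a P-position: the player to move is in a losing position under optimal play.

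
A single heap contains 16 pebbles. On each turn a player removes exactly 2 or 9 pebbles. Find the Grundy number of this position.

Compute g(0), g(1), … for moves {2, 9}:
k:     0  1  2  3  4  5  6  7  8  9 10 11 12 13 14 15 16
g(k):  0  0  1  1  0  0  1  1  0  2  1  0  0  1  1  0  0
So g(16) = 0.

0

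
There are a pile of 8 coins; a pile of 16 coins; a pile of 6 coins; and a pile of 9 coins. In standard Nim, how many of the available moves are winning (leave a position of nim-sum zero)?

Bitwise XOR of the heap sizes:
  01000  (8)
  10000  (16)
  00110  (6)
  01001  (9)
  -----
  10111  (23)
The overall nim-sum is X = 23. A pile of size p has a winning move iff p XOR X < p (reduce it to p XOR X).
  8: 8 XOR 23 = 31 ≥ 8 — no move.
  16: 16 XOR 23 = 7 < 16 — winning move (to 7).
  6: 6 XOR 23 = 17 ≥ 6 — no move.
  9: 9 XOR 23 = 30 ≥ 9 — no move.
That gives 1 winning move.

1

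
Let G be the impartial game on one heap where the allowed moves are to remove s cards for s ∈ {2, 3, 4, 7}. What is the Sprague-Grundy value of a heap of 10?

Grundy values for subtraction set {2, 3, 4, 7}:
k:     0  1  2  3  4  5  6  7  8  9 10
g(k):  0  0  1  1  2  2  0  3  1  4  2
So g(10) = 2.

2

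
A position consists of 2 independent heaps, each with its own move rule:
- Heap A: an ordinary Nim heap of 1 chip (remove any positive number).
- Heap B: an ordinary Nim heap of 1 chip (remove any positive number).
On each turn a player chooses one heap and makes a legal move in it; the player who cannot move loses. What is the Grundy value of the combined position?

0

Heap A is a plain Nim heap of size 1, so its Grundy value is 1.
Heap B is a plain Nim heap of size 1, so its Grundy value is 1.
The value of a disjunctive sum is the nim-sum of the parts.
Combined value = 1 ⊕ 1 = 0.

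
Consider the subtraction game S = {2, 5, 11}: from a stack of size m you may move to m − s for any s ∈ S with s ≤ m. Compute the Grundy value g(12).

Compute g(0), g(1), … for moves {2, 5, 11}:
k:     0  1  2  3  4  5  6  7  8  9 10 11 12
g(k):  0  0  1  1  0  2  1  0  0  1  1  2  2
So g(12) = 2.

2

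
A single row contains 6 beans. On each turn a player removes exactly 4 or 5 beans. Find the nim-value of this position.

1

Build the Grundy sequence with g(k) = mex{g(k−s) : s ∈ {4, 5}, s ≤ k}:
g(0) = mex{} = 0
g(1) = mex{} = 0
g(2) = mex{} = 0
g(3) = mex{} = 0
g(4) = mex{0} = 1
g(5) = mex{0} = 1
g(6) = mex{0} = 1
So g(6) = 1.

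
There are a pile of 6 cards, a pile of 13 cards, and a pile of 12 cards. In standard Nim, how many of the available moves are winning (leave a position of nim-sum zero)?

3

Nim-sum: 6 ⊕ 13 ⊕ 12 = 7.
The overall nim-sum is X = 7. A pile of size p has a winning move iff p XOR X < p (reduce it to p XOR X).
  6: 6 XOR 7 = 1 < 6 — winning move (to 1).
  13: 13 XOR 7 = 10 < 13 — winning move (to 10).
  12: 12 XOR 7 = 11 < 12 — winning move (to 11).
That gives 3 winning moves.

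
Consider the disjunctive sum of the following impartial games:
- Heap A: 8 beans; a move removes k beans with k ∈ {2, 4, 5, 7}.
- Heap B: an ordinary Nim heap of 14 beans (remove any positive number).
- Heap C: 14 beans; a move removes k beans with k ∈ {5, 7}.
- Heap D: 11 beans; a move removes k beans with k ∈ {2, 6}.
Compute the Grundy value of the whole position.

For heap A, compute g(0), g(1), … with moves {2, 4, 5, 7}:
g(0) = mex{} = 0
g(1) = mex{} = 0
g(2) = mex{0} = 1
g(3) = mex{0} = 1
g(4) = mex{0,1} = 2
g(5) = mex{0,1} = 2
g(6) = mex{0,1,2} = 3
g(7) = mex{0,1,2} = 3
g(8) = mex{0,1,2,3} = 4
So g(8) = 4.
Heap B is a plain Nim heap of size 14, so its Grundy value is 14.
Build the Grundy sequence for heap C with g(k) = mex{g(k−s) : s ∈ {5, 7}, s ≤ k}:
g(0) = mex{} = 0
g(1) = mex{} = 0
g(2) = mex{} = 0
g(3) = mex{} = 0
g(4) = mex{} = 0
g(5) = mex{0} = 1
g(6) = mex{0} = 1
g(7) = mex{0} = 1
g(8) = mex{0} = 1
g(9) = mex{0} = 1
g(10) = mex{0,1} = 2
g(11) = mex{0,1} = 2
g(12) = mex{1} = 0
g(13) = mex{1} = 0
g(14) = mex{1} = 0
So g(14) = 0.
Build the Grundy sequence for heap D with g(k) = mex{g(k−s) : s ∈ {2, 6}, s ≤ k}:
g(0) = mex{} = 0
g(1) = mex{} = 0
g(2) = mex{0} = 1
g(3) = mex{0} = 1
g(4) = mex{1} = 0
g(5) = mex{1} = 0
g(6) = mex{0} = 1
g(7) = mex{0} = 1
g(8) = mex{1} = 0
g(9) = mex{1} = 0
g(10) = mex{0} = 1
g(11) = mex{0} = 1
So g(11) = 1.
By the Sprague-Grundy theorem, the Grundy value of a sum of independent games is the XOR of the component values.
Combined value = 4 XOR 14 XOR 0 XOR 1 = 11.

11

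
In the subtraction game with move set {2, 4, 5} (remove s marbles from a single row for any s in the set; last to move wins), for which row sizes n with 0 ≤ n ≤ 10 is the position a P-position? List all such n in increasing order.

0, 1, 7, 8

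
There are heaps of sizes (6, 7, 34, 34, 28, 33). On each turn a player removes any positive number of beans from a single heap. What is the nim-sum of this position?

Nim-sum: 6 ⊕ 7 ⊕ 34 ⊕ 34 ⊕ 28 ⊕ 33 = 60.

60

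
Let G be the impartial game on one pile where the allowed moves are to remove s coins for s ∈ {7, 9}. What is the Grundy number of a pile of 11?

1

Build the Grundy sequence with g(k) = mex{g(k−s) : s ∈ {7, 9}, s ≤ k}:
g(0) = mex{} = 0
g(1) = mex{} = 0
g(2) = mex{} = 0
g(3) = mex{} = 0
g(4) = mex{} = 0
g(5) = mex{} = 0
g(6) = mex{} = 0
g(7) = mex{0} = 1
g(8) = mex{0} = 1
g(9) = mex{0} = 1
g(10) = mex{0} = 1
g(11) = mex{0} = 1
So g(11) = 1.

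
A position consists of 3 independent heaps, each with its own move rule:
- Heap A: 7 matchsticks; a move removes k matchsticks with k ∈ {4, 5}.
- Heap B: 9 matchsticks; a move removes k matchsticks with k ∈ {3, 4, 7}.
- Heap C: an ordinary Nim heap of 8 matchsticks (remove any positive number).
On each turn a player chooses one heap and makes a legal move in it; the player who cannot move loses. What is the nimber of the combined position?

10

Grundy values for heap A (subtraction set {4, 5}):
k:     0  1  2  3  4  5  6  7
g(k):  0  0  0  0  1  1  1  1
So g(7) = 1.
For heap B, compute g(0), g(1), … with moves {3, 4, 7}:
g(0) = mex{} = 0
g(1) = mex{} = 0
g(2) = mex{} = 0
g(3) = mex{0} = 1
g(4) = mex{0} = 1
g(5) = mex{0} = 1
g(6) = mex{0,1} = 2
g(7) = mex{0,1} = 2
g(8) = mex{0,1} = 2
g(9) = mex{0,1,2} = 3
So g(9) = 3.
Heap C is a plain Nim heap of size 8, so its Grundy value is 8.
By the Sprague-Grundy theorem, the Grundy value of a sum of independent games is the XOR of the component values.
Combined value = 1 XOR 3 XOR 8 = 10.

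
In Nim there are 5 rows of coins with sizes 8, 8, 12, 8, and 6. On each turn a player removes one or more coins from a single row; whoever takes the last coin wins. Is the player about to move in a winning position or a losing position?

Winning position

Compute the nim-sum pairwise:
8 ^ 8 = 0
0 ^ 12 = 12
12 ^ 8 = 4
4 ^ 6 = 2
The nim-sum is 2 ≠ 0, so this is an N-position: the player to move can win.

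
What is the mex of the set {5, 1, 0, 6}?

2

The values 0, 1 are all present; 2 is the first non-negative integer missing from the set.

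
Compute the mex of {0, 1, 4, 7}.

2

The values 0, 1 are all present; 2 is the first non-negative integer missing from the set.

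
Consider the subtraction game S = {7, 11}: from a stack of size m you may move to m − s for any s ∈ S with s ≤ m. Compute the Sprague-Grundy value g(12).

1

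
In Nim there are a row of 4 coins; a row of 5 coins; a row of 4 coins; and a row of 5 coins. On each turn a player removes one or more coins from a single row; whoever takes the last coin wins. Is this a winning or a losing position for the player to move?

Compute the nim-sum pairwise:
4 ^ 5 = 1
1 ^ 4 = 5
5 ^ 5 = 0
The nim-sum is 0, so this is a P-position: the player to move is in a losing position under optimal play.

Losing position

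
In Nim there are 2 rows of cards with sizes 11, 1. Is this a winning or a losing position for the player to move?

Winning position

In binary:
  1011  (11)
  0001  (1)
  ----
  1010  (10)
The nim-sum is 10 ≠ 0, so this is an N-position: the player to move can win.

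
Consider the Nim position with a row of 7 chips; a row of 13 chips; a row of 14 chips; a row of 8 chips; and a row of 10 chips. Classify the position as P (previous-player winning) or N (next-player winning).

Nim-sum: 7 XOR 13 XOR 14 XOR 8 XOR 10 = 6.
The nim-sum is 6 ≠ 0, so this is an N-position: the player to move can win.

N-position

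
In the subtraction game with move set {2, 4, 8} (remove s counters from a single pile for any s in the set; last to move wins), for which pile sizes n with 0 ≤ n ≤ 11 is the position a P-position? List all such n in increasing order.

Compute g(0), g(1), … for moves {2, 4, 8}:
k:     0  1  2  3  4  5  6  7  8  9 10 11
g(k):  0  0  1  1  2  2  0  0  1  1  2  2
The P-positions (g = 0) in 0..11 are 0, 1, 6, 7.

0, 1, 6, 7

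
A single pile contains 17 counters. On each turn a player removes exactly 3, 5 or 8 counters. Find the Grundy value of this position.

2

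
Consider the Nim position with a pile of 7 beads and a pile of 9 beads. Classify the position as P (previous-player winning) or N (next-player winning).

Nim-sum: 7 XOR 9 = 14.
The nim-sum is 14 ≠ 0, so this is an N-position: the player to move can win.

N-position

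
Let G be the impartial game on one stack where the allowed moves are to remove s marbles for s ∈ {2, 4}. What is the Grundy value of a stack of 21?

1

Grundy values for subtraction set {2, 4}:
k:     0  1  2  3  4  5  6  7  8  9 10 11 12 13 14 15 16 17 18 19 20 21
g(k):  0  0  1  1  2  2  0  0  1  1  2  2  0  0  1  1  2  2  0  0  1  1
So g(21) = 1.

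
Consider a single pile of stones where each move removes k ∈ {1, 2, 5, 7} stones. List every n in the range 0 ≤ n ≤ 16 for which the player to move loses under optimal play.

Compute g(0), g(1), … for moves {1, 2, 5, 7}:
k:     0  1  2  3  4  5  6  7  8  9 10 11 12 13 14 15 16
g(k):  0  1  2  0  1  2  0  1  2  0  1  2  0  1  2  0  1
The P-positions (g = 0) in 0..16 are 0, 3, 6, 9, 12, 15.

0, 3, 6, 9, 12, 15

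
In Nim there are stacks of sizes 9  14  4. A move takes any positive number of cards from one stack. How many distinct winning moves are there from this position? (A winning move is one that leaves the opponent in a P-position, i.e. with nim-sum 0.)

1

Bitwise XOR of the heap sizes:
  1001  (9)
  1110  (14)
  0100  (4)
  ----
  0011  (3)
The overall nim-sum is X = 3. A stack of size p has a winning move iff p XOR X < p (reduce it to p XOR X).
  9: 9 XOR 3 = 10 ≥ 9 — no move.
  14: 14 XOR 3 = 13 < 14 — winning move (to 13).
  4: 4 XOR 3 = 7 ≥ 4 — no move.
That gives 1 winning move.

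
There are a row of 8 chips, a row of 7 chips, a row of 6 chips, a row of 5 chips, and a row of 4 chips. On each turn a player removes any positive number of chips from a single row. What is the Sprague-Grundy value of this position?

8

Write each in binary and XOR column by column:
  1000  (8)
  0111  (7)
  0110  (6)
  0101  (5)
  0100  (4)
  ----
  1000  (8)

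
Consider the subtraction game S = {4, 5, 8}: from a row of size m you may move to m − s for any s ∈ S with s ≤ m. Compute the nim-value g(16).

1

Build the Grundy sequence with g(k) = mex{g(k−s) : s ∈ {4, 5, 8}, s ≤ k}:
k:     0  1  2  3  4  5  6  7  8  9 10 11 12 13 14 15 16
g(k):  0  0  0  0  1  1  1  1  2  2  2  2  0  0  0  0  1
So g(16) = 1.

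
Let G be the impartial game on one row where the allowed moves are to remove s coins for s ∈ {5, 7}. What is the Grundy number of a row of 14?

0

Grundy values for subtraction set {5, 7}:
g(0) = mex{} = 0
g(1) = mex{} = 0
g(2) = mex{} = 0
g(3) = mex{} = 0
g(4) = mex{} = 0
g(5) = mex{0} = 1
g(6) = mex{0} = 1
g(7) = mex{0} = 1
g(8) = mex{0} = 1
g(9) = mex{0} = 1
g(10) = mex{0,1} = 2
g(11) = mex{0,1} = 2
g(12) = mex{1} = 0
g(13) = mex{1} = 0
g(14) = mex{1} = 0
So g(14) = 0.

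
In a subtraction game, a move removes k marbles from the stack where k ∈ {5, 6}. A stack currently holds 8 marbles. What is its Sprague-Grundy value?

1

Compute g(0), g(1), … for moves {5, 6}:
k:     0  1  2  3  4  5  6  7  8
g(k):  0  0  0  0  0  1  1  1  1
So g(8) = 1.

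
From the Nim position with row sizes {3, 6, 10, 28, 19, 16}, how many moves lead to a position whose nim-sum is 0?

Bitwise XOR of the heap sizes:
  00011  (3)
  00110  (6)
  01010  (10)
  11100  (28)
  10011  (19)
  10000  (16)
  -----
  10000  (16)
The overall nim-sum is X = 16. A row of size p has a winning move iff p XOR X < p (reduce it to p XOR X).
  3: 3 XOR 16 = 19 ≥ 3 — no move.
  6: 6 XOR 16 = 22 ≥ 6 — no move.
  10: 10 XOR 16 = 26 ≥ 10 — no move.
  28: 28 XOR 16 = 12 < 28 — winning move (to 12).
  19: 19 XOR 16 = 3 < 19 — winning move (to 3).
  16: 16 XOR 16 = 0 < 16 — winning move (to 0).
That gives 3 winning moves.

3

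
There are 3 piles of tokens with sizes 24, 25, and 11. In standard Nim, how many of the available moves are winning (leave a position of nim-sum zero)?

3

Nim-sum: 24 XOR 25 XOR 11 = 10.
The overall nim-sum is X = 10. A pile of size p has a winning move iff p XOR X < p (reduce it to p XOR X).
  24: 24 XOR 10 = 18 < 24 — winning move (to 18).
  25: 25 XOR 10 = 19 < 25 — winning move (to 19).
  11: 11 XOR 10 = 1 < 11 — winning move (to 1).
That gives 3 winning moves.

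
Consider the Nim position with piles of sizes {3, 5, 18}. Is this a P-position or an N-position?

N-position

Nim-sum: 3 ^ 5 ^ 18 = 20.
The nim-sum is 20 ≠ 0, so this is an N-position: the player to move can win.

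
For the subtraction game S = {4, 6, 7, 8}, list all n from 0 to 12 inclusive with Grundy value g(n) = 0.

0, 1, 2, 3, 12

Compute g(0), g(1), … for moves {4, 6, 7, 8}:
k:     0  1  2  3  4  5  6  7  8  9 10 11 12
g(k):  0  0  0  0  1  1  1  1  2  2  2  2  0
The P-positions (g = 0) in 0..12 are 0, 1, 2, 3, 12.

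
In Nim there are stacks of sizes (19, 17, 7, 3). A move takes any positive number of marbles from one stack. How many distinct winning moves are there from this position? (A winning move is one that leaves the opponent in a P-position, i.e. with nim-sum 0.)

Compute the nim-sum pairwise:
19 ^ 17 = 2
2 ^ 7 = 5
5 ^ 3 = 6
The overall nim-sum is X = 6. A stack of size p has a winning move iff p XOR X < p (reduce it to p XOR X).
  19: 19 XOR 6 = 21 ≥ 19 — no move.
  17: 17 XOR 6 = 23 ≥ 17 — no move.
  7: 7 XOR 6 = 1 < 7 — winning move (to 1).
  3: 3 XOR 6 = 5 ≥ 3 — no move.
That gives 1 winning move.

1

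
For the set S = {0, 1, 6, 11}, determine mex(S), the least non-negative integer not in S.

The values 0, 1 are all present; 2 is the first non-negative integer missing from the set.

2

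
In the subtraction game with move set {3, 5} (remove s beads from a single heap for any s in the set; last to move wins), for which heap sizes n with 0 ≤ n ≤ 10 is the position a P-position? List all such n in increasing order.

Grundy values for subtraction set {3, 5}:
g(0) = mex{} = 0
g(1) = mex{} = 0
g(2) = mex{} = 0
g(3) = mex{0} = 1
g(4) = mex{0} = 1
g(5) = mex{0} = 1
g(6) = mex{0,1} = 2
g(7) = mex{0,1} = 2
g(8) = mex{1} = 0
g(9) = mex{1,2} = 0
g(10) = mex{1,2} = 0
The P-positions (g = 0) in 0..10 are 0, 1, 2, 8, 9, 10.

0, 1, 2, 8, 9, 10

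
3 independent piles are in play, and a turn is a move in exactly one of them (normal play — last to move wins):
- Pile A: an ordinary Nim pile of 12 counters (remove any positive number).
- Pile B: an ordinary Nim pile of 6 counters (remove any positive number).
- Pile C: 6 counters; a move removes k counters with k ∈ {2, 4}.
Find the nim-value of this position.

10

Pile A is a plain Nim pile of size 12, so its Grundy value is 12.
Pile B is a plain Nim pile of size 6, so its Grundy value is 6.
Grundy values for pile C (subtraction set {2, 4}):
k:     0  1  2  3  4  5  6
g(k):  0  0  1  1  2  2  0
So g(6) = 0.
The value of a disjunctive sum is the nim-sum of the parts.
Combined value = 12 ⊕ 6 ⊕ 0 = 10.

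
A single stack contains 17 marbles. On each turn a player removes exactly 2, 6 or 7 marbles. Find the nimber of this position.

0

Compute g(0), g(1), … for moves {2, 6, 7}:
k:     0  1  2  3  4  5  6  7  8  9 10 11 12 13 14 15 16 17
g(k):  0  0  1  1  0  0  1  1  2  0  3  1  2  0  0  1  1  0
So g(17) = 0.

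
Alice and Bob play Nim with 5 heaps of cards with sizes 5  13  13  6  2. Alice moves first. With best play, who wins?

Alice wins

Nim-sum: 5 XOR 13 XOR 13 XOR 6 XOR 2 = 1.
The nim-sum is 1 ≠ 0, so this is an N-position: the player to move can win; Alice has a winning move.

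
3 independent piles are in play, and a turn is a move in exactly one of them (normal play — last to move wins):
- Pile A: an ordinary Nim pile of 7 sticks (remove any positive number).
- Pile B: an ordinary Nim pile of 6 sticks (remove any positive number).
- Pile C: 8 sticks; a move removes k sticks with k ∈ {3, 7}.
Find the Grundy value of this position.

Pile A is a plain Nim pile of size 7, so its Grundy value is 7.
Pile B is a plain Nim pile of size 6, so its Grundy value is 6.
Build the Grundy sequence for pile C with g(k) = mex{g(k−s) : s ∈ {3, 7}, s ≤ k}:
g(0) = mex{} = 0
g(1) = mex{} = 0
g(2) = mex{} = 0
g(3) = mex{0} = 1
g(4) = mex{0} = 1
g(5) = mex{0} = 1
g(6) = mex{1} = 0
g(7) = mex{0,1} = 2
g(8) = mex{0,1} = 2
So g(8) = 2.
The value of a disjunctive sum is the nim-sum of the parts.
Combined value = 7 ⊕ 6 ⊕ 2 = 3.

3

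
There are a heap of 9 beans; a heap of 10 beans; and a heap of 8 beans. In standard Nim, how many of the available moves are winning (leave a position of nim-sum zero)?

Nim-sum: 9 ^ 10 ^ 8 = 11.
The overall nim-sum is X = 11. A heap of size p has a winning move iff p XOR X < p (reduce it to p XOR X).
  9: 9 XOR 11 = 2 < 9 — winning move (to 2).
  10: 10 XOR 11 = 1 < 10 — winning move (to 1).
  8: 8 XOR 11 = 3 < 8 — winning move (to 3).
That gives 3 winning moves.

3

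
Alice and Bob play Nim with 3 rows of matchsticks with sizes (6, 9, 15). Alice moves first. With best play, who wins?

Bob wins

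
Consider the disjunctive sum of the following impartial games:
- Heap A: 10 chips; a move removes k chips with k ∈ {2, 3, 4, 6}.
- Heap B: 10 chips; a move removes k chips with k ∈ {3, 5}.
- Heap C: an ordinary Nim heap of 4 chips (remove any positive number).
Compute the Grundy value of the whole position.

Grundy values for heap A (subtraction set {2, 3, 4, 6}):
g(0) = mex{} = 0
g(1) = mex{} = 0
g(2) = mex{0} = 1
g(3) = mex{0} = 1
g(4) = mex{0,1} = 2
g(5) = mex{0,1} = 2
g(6) = mex{0,1,2} = 3
g(7) = mex{0,1,2} = 3
g(8) = mex{1,2,3} = 0
g(9) = mex{1,2,3} = 0
g(10) = mex{0,2,3} = 1
So g(10) = 1.
Build the Grundy sequence for heap B with g(k) = mex{g(k−s) : s ∈ {3, 5}, s ≤ k}:
k:     0  1  2  3  4  5  6  7  8  9 10
g(k):  0  0  0  1  1  1  2  2  0  0  0
So g(10) = 0.
Heap C is a plain Nim heap of size 4, so its Grundy value is 4.
The value of a disjunctive sum is the nim-sum of the parts.
Combined value = 1 XOR 0 XOR 4 = 5.

5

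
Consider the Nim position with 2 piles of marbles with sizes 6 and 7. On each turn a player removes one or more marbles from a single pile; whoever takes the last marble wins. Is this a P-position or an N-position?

N-position

Compute the nim-sum pairwise:
6 XOR 7 = 1
The nim-sum is 1 ≠ 0, so this is an N-position: the player to move can win.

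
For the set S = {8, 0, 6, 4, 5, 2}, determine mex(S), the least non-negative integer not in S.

1

0 is in the set but 1 is not, so the mex is 1.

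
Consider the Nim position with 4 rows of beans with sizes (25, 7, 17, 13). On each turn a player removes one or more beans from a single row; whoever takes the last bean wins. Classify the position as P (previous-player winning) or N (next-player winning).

Compute the nim-sum pairwise:
25 ^ 7 = 30
30 ^ 17 = 15
15 ^ 13 = 2
The nim-sum is 2 ≠ 0, so this is an N-position: the player to move can win.

N-position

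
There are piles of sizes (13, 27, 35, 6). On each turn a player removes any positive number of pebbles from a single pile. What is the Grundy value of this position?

51

Nim-sum: 13 XOR 27 XOR 35 XOR 6 = 51.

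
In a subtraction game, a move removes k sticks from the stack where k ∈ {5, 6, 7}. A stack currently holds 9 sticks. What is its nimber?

Compute g(0), g(1), … for moves {5, 6, 7}:
g(0) = mex{} = 0
g(1) = mex{} = 0
g(2) = mex{} = 0
g(3) = mex{} = 0
g(4) = mex{} = 0
g(5) = mex{0} = 1
g(6) = mex{0} = 1
g(7) = mex{0} = 1
g(8) = mex{0} = 1
g(9) = mex{0} = 1
So g(9) = 1.

1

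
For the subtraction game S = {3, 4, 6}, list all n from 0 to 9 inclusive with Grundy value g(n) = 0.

Compute g(0), g(1), … for moves {3, 4, 6}:
k:     0  1  2  3  4  5  6  7  8  9
g(k):  0  0  0  1  1  1  2  2  2  0
The P-positions (g = 0) in 0..9 are 0, 1, 2, 9.

0, 1, 2, 9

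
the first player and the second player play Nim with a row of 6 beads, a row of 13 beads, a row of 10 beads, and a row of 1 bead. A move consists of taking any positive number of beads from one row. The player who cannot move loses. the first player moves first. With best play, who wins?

the second player wins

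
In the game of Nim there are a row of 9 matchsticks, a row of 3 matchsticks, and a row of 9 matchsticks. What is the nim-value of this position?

Nim-sum: 9 ⊕ 3 ⊕ 9 = 3.

3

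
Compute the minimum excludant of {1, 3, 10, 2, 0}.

The values 0, 1, 2, 3 are all present; 4 is the first non-negative integer missing from the set.

4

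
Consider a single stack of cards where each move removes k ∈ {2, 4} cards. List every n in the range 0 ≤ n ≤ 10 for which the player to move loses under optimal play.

Build the Grundy sequence with g(k) = mex{g(k−s) : s ∈ {2, 4}, s ≤ k}:
k:     0  1  2  3  4  5  6  7  8  9 10
g(k):  0  0  1  1  2  2  0  0  1  1  2
The P-positions (g = 0) in 0..10 are 0, 1, 6, 7.

0, 1, 6, 7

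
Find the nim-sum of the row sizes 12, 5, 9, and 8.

Bitwise XOR of the heap sizes:
  1100  (12)
  0101  (5)
  1001  (9)
  1000  (8)
  ----
  1000  (8)

8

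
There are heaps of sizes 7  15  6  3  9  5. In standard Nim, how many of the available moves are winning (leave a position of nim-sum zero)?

In binary:
  0111  (7)
  1111  (15)
  0110  (6)
  0011  (3)
  1001  (9)
  0101  (5)
  ----
  0001  (1)
The overall nim-sum is X = 1. A heap of size p has a winning move iff p XOR X < p (reduce it to p XOR X).
  7: 7 XOR 1 = 6 < 7 — winning move (to 6).
  15: 15 XOR 1 = 14 < 15 — winning move (to 14).
  6: 6 XOR 1 = 7 ≥ 6 — no move.
  3: 3 XOR 1 = 2 < 3 — winning move (to 2).
  9: 9 XOR 1 = 8 < 9 — winning move (to 8).
  5: 5 XOR 1 = 4 < 5 — winning move (to 4).
That gives 5 winning moves.

5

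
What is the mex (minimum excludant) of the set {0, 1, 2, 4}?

3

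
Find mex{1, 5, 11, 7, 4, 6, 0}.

The values 0, 1 are all present; 2 is the first non-negative integer missing from the set.

2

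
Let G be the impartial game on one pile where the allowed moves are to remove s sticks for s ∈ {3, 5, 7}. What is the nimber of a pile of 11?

0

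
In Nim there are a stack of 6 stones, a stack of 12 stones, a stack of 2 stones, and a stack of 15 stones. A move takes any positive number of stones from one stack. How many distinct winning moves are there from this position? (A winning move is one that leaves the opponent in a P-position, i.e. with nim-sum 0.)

Write each in binary and XOR column by column:
  0110  (6)
  1100  (12)
  0010  (2)
  1111  (15)
  ----
  0111  (7)
The overall nim-sum is X = 7. A stack of size p has a winning move iff p XOR X < p (reduce it to p XOR X).
  6: 6 XOR 7 = 1 < 6 — winning move (to 1).
  12: 12 XOR 7 = 11 < 12 — winning move (to 11).
  2: 2 XOR 7 = 5 ≥ 2 — no move.
  15: 15 XOR 7 = 8 < 15 — winning move (to 8).
That gives 3 winning moves.

3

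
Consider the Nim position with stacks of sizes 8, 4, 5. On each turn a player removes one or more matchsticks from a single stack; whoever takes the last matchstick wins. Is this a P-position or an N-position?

Compute the nim-sum pairwise:
8 ^ 4 = 12
12 ^ 5 = 9
The nim-sum is 9 ≠ 0, so this is an N-position: the player to move can win.

N-position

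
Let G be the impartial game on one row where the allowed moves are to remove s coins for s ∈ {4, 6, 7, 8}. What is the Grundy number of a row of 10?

Build the Grundy sequence with g(k) = mex{g(k−s) : s ∈ {4, 6, 7, 8}, s ≤ k}:
g(0) = mex{} = 0
g(1) = mex{} = 0
g(2) = mex{} = 0
g(3) = mex{} = 0
g(4) = mex{0} = 1
g(5) = mex{0} = 1
g(6) = mex{0} = 1
g(7) = mex{0} = 1
g(8) = mex{0,1} = 2
g(9) = mex{0,1} = 2
g(10) = mex{0,1} = 2
So g(10) = 2.

2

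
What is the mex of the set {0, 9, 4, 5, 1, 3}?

2

The values 0, 1 are all present; 2 is the first non-negative integer missing from the set.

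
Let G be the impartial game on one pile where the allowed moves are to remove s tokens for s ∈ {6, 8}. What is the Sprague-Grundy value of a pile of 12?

Compute g(0), g(1), … for moves {6, 8}:
k:     0  1  2  3  4  5  6  7  8  9 10 11 12
g(k):  0  0  0  0  0  0  1  1  1  1  1  1  2
So g(12) = 2.

2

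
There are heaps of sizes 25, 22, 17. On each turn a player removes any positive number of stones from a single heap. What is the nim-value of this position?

Bitwise XOR of the heap sizes:
  11001  (25)
  10110  (22)
  10001  (17)
  -----
  11110  (30)

30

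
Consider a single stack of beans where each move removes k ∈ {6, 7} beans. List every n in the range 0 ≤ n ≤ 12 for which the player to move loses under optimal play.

Grundy values for subtraction set {6, 7}:
k:     0  1  2  3  4  5  6  7  8  9 10 11 12
g(k):  0  0  0  0  0  0  1  1  1  1  1  1  2
The P-positions (g = 0) in 0..12 are 0, 1, 2, 3, 4, 5.

0, 1, 2, 3, 4, 5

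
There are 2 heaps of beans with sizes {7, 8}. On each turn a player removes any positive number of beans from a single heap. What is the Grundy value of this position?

Compute the nim-sum pairwise:
7 ^ 8 = 15

15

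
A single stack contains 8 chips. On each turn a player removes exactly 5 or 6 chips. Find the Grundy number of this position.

Build the Grundy sequence with g(k) = mex{g(k−s) : s ∈ {5, 6}, s ≤ k}:
g(0) = mex{} = 0
g(1) = mex{} = 0
g(2) = mex{} = 0
g(3) = mex{} = 0
g(4) = mex{} = 0
g(5) = mex{0} = 1
g(6) = mex{0} = 1
g(7) = mex{0} = 1
g(8) = mex{0} = 1
So g(8) = 1.

1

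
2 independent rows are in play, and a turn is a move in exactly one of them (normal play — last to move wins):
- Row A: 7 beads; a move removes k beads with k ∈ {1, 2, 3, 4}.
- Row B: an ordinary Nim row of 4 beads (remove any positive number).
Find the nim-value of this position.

6

For row A, compute g(0), g(1), … with moves {1, 2, 3, 4}:
g(0) = mex{} = 0
g(1) = mex{0} = 1
g(2) = mex{0,1} = 2
g(3) = mex{0,1,2} = 3
g(4) = mex{0,1,2,3} = 4
g(5) = mex{1,2,3,4} = 0
g(6) = mex{0,2,3,4} = 1
g(7) = mex{0,1,3,4} = 2
So g(7) = 2.
Row B is a plain Nim row of size 4, so its Grundy value is 4.
The value of a disjunctive sum is the nim-sum of the parts.
Combined value = 2 XOR 4 = 6.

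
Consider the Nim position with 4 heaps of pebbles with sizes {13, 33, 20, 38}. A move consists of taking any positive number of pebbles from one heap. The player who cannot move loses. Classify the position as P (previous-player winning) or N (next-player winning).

N-position

Nim-sum: 13 ⊕ 33 ⊕ 20 ⊕ 38 = 30.
The nim-sum is 30 ≠ 0, so this is an N-position: the player to move can win.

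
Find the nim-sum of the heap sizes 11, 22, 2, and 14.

Compute the nim-sum pairwise:
11 ⊕ 22 = 29
29 ⊕ 2 = 31
31 ⊕ 14 = 17

17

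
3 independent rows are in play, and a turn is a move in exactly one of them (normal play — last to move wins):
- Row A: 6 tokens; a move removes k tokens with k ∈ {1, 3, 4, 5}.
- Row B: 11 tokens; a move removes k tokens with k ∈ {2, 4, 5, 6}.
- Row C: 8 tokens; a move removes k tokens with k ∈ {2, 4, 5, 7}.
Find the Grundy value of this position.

For row A, compute g(0), g(1), … with moves {1, 3, 4, 5}:
k:     0  1  2  3  4  5  6
g(k):  0  1  0  1  2  3  2
So g(6) = 2.
Build the Grundy sequence for row B with g(k) = mex{g(k−s) : s ∈ {2, 4, 5, 6}, s ≤ k}:
g(0) = mex{} = 0
g(1) = mex{} = 0
g(2) = mex{0} = 1
g(3) = mex{0} = 1
g(4) = mex{0,1} = 2
g(5) = mex{0,1} = 2
g(6) = mex{0,1,2} = 3
g(7) = mex{0,1,2} = 3
g(8) = mex{1,2,3} = 0
g(9) = mex{1,2,3} = 0
g(10) = mex{0,2,3} = 1
g(11) = mex{0,2,3} = 1
So g(11) = 1.
Build the Grundy sequence for row C with g(k) = mex{g(k−s) : s ∈ {2, 4, 5, 7}, s ≤ k}:
k:     0  1  2  3  4  5  6  7  8
g(k):  0  0  1  1  2  2  3  3  4
So g(8) = 4.
The value of a disjunctive sum is the nim-sum of the parts.
Combined value = 2 XOR 1 XOR 4 = 7.

7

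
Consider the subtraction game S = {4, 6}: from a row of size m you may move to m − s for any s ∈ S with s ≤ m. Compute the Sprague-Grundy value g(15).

1

Compute g(0), g(1), … for moves {4, 6}:
k:     0  1  2  3  4  5  6  7  8  9 10 11 12 13 14 15
g(k):  0  0  0  0  1  1  1  1  2  2  0  0  0  0  1  1
So g(15) = 1.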